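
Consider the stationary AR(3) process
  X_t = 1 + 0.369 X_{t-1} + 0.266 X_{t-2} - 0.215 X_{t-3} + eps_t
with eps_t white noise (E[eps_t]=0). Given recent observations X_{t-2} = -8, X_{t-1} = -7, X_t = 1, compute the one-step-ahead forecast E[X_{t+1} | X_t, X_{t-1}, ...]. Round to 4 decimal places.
E[X_{t+1} \mid \mathcal F_t] = 1.2270

For an AR(p) model X_t = c + sum_i phi_i X_{t-i} + eps_t, the
one-step-ahead conditional mean is
  E[X_{t+1} | X_t, ...] = c + sum_i phi_i X_{t+1-i}.
Substitute known values:
  E[X_{t+1} | ...] = 1 + (0.369) * (1) + (0.266) * (-7) + (-0.215) * (-8)
                   = 1.2270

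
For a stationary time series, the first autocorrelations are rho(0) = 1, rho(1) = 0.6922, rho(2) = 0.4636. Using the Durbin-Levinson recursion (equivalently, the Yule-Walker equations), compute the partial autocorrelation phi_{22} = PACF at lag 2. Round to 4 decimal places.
\phi_{22} = -0.0298

The PACF at lag k is phi_{kk}, the last component of the solution
to the Yule-Walker system G_k phi = r_k where
  (G_k)_{ij} = rho(|i - j|), (r_k)_i = rho(i), i,j = 1..k.
Equivalently, Durbin-Levinson gives phi_{kk} iteratively:
  phi_{11} = rho(1)
  phi_{kk} = [rho(k) - sum_{j=1..k-1} phi_{k-1,j} rho(k-j)]
            / [1 - sum_{j=1..k-1} phi_{k-1,j} rho(j)],
  phi_{k,j} = phi_{k-1,j} - phi_{kk} phi_{k-1,k-j},  j = 1..k-1.
Step k = 1:
  phi_11 = rho(1) = 0.6922.
Step k = 2:
  phi_22 = [rho(2) - phi_11 rho(1)] / [1 - phi_11 rho(1)] = [0.4636 - (0.6922)(0.6922)] / [1 - (0.6922)(0.6922)]
         = -0.01554084 / 0.52085916 = -0.0298.
Therefore phi_{22} = -0.0298.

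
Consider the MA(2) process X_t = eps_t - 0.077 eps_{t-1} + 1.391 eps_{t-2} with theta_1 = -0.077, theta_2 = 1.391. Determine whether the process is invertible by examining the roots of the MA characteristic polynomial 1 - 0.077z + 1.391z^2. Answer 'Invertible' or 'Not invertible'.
\text{Not invertible}

The MA(q) characteristic polynomial is P(z) = 1 - 0.077z + 1.391z^2.
Invertibility requires all roots to lie outside the unit circle, i.e. |z| > 1 for every root.
Set 1 + (-0.077) z + (1.391) z^2 = 0, i.e. a z^2 + b z + c = 0 with a = 1.391, b = -0.077, c = 1.
Discriminant D = b^2 - 4ac = (-0.077)^2 - 4*(1.391)*1 = 0.005929 - (5.564) = -5.558071.
D < 0, so the roots are the complex-conjugate pair z = (-b +/- i sqrt(-D)) / (2a) = 0.0277 +/- 0.8474i.
For a conjugate pair |z|^2 = z * conj(z) = (product of roots) = c/a = 1/(1.391) = 0.718907, so |z| = sqrt(0.718907) = 0.8479 for both roots.
Moduli of all roots: 0.8479, 0.8479.
All moduli strictly greater than 1? No.
Verdict: Not invertible.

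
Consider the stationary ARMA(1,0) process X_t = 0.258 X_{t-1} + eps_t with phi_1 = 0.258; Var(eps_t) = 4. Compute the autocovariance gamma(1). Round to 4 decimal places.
\gamma(1) = 1.1056

Multiply the model equation by X_{t-k} and take expectations. With theta_0 = psi_0 = 1 and psi_j the MA(infinity) weights, this gives
  gamma(k) - sum_i phi_i gamma(k-i) = c_k,
  c_k = sigma^2 * sum_{j=k..q} theta_j psi_{j-k}   (c_k = 0 for k > q),
using gamma(-m) = gamma(m).
Pure AR (q = 0): c_0 = sigma^2 = 4, c_k = 0 for k >= 1.
Equations for k = 0 and k = 1 (AR order 1):
  gamma(0) = phi_1 gamma(1) + c_0
  gamma(1) = phi_1 gamma(0) + c_1
Substituting the second into the first: gamma(0) (1 - phi_1^2) = c_0 + phi_1 c_1, so
  gamma(0) = c_0 / (1 - phi_1^2) = 4 / (1 - (0.258)^2) = 4 / 0.933436 = 4.285243.
  gamma(1) = phi_1 gamma(0) = (0.258)(4.285243) = 1.105593.
Therefore gamma(1) = 1.1056 (to 4 decimal places).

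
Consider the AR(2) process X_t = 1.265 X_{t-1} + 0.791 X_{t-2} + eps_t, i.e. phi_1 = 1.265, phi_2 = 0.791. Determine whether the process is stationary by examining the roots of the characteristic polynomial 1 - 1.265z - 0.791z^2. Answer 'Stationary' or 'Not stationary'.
\text{Not stationary}

The AR(p) characteristic polynomial is P(z) = 1 - 1.265z - 0.791z^2.
Stationarity requires all roots to lie outside the unit circle, i.e. |z| > 1 for every root.
Set 1 + (-1.265) z + (-0.791) z^2 = 0, i.e. a z^2 + b z + c = 0 with a = -0.791, b = -1.265, c = 1.
Discriminant D = b^2 - 4ac = (-1.265)^2 - 4*(-0.791)*1 = 1.600225 - (-3.164) = 4.764225.
D >= 0, so the roots are real: z = (-b +/- sqrt(D)) / (2a) = (1.265 +/- 2.18271) / (-1.582).
  z_1 = (1.265 + 2.18271) / (-1.582) = -2.1793,   |z_1| = 2.1793.
  z_2 = (1.265 - 2.18271) / (-1.582) = 0.5801,   |z_2| = 0.5801.
Moduli of all roots: 2.1793, 0.5801.
All moduli strictly greater than 1? No.
Verdict: Not stationary.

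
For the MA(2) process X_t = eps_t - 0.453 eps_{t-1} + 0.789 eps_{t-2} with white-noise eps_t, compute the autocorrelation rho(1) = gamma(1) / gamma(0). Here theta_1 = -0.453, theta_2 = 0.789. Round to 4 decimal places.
\rho(1) = -0.4434

For an MA(q) process with theta_0 = 1, the autocovariance is
  gamma(k) = sigma^2 * sum_{i=0..q-k} theta_i * theta_{i+k},
and rho(k) = gamma(k) / gamma(0). Sigma^2 cancels.
  numerator   = (1)*(-0.453) + (-0.453)*(0.789) = -0.810417.
  denominator = (1)^2 + (-0.453)^2 + (0.789)^2 = 1.82773.
  rho(1) = -0.810417 / 1.82773 = -0.4434.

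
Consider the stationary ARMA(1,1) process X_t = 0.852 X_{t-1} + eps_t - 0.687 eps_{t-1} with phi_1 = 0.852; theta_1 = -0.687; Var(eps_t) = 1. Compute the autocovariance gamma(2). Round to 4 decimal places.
\gamma(2) = 0.2127

Multiply the model equation by X_{t-k} and take expectations. With theta_0 = psi_0 = 1 and psi_j the MA(infinity) weights, this gives
  gamma(k) - sum_i phi_i gamma(k-i) = c_k,
  c_k = sigma^2 * sum_{j=k..q} theta_j psi_{j-k}   (c_k = 0 for k > q),
using gamma(-m) = gamma(m).
psi-weights needed (psi_j = theta_j + sum_i phi_i psi_{j-i}):
  psi_1 = theta_1 + phi_1 = -0.687 + (0.852) = 0.165
Right-hand sides:
  c_0 = sigma^2 (1 + theta_1 psi_1) = 1 * (1 + (-0.687)(0.165)) = 1 * 0.886645 = 0.886645
  c_1 = sigma^2 theta_1 = 1 * (-0.687) = -0.687
  c_2 = 0
Equations for k = 0 and k = 1 (AR order 1):
  gamma(0) = phi_1 gamma(1) + c_0
  gamma(1) = phi_1 gamma(0) + c_1
Substituting the second into the first: gamma(0) (1 - phi_1^2) = c_0 + phi_1 c_1, so
  gamma(0) = (c_0 + phi_1 c_1) / (1 - phi_1^2) = (0.886645 + (0.852)(-0.687)) / (1 - (0.852)^2) = 0.301321 / 0.274096 = 1.099327.
  gamma(1) = phi_1 gamma(0) + c_1 = (0.852)(1.099327) + (-0.687) = 0.249626.
For k = 2 (> q): gamma(2) = phi_1 gamma(1) = (0.852)(0.249626) = 0.212682.
Therefore gamma(2) = 0.2127 (to 4 decimal places).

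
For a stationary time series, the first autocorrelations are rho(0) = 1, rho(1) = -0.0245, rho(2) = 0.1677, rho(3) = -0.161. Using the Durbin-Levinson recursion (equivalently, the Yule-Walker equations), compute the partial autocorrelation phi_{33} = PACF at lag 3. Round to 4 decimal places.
\phi_{33} = -0.1580

The PACF at lag k is phi_{kk}, the last component of the solution
to the Yule-Walker system G_k phi = r_k where
  (G_k)_{ij} = rho(|i - j|), (r_k)_i = rho(i), i,j = 1..k.
Equivalently, Durbin-Levinson gives phi_{kk} iteratively:
  phi_{11} = rho(1)
  phi_{kk} = [rho(k) - sum_{j=1..k-1} phi_{k-1,j} rho(k-j)]
            / [1 - sum_{j=1..k-1} phi_{k-1,j} rho(j)],
  phi_{k,j} = phi_{k-1,j} - phi_{kk} phi_{k-1,k-j},  j = 1..k-1.
Step k = 1:
  phi_11 = rho(1) = -0.0245.
Step k = 2:
  phi_22 = [rho(2) - phi_11 rho(1)] / [1 - phi_11 rho(1)] = [0.1677 - (-0.0245)(-0.0245)] / [1 - (-0.0245)(-0.0245)]
         = 0.16709975 / 0.99939975 = 0.1672.
  Update: phi_21 = phi_11 - phi_22 phi_11 = -0.0245 - (0.1672)(-0.0245) = -0.020404.
Step k = 3:
  phi_33 = [rho(3) - phi_21 rho(2) - phi_22 rho(1)] / [1 - phi_21 rho(1) - phi_22 rho(2)]
    numerator   = -0.161 - (-0.020404)(0.1677) - (0.1672)(-0.0245) = -0.15348191
    denominator = 1 - (-0.020404)(-0.0245) - (0.1672)(0.1677) = 0.97146065
  phi_33 = -0.15348191 / 0.97146065 = -0.158.
Therefore phi_{33} = -0.1580.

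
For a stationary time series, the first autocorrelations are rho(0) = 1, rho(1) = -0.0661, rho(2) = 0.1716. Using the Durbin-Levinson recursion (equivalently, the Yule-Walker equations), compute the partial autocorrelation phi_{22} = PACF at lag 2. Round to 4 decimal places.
\phi_{22} = 0.1680

The PACF at lag k is phi_{kk}, the last component of the solution
to the Yule-Walker system G_k phi = r_k where
  (G_k)_{ij} = rho(|i - j|), (r_k)_i = rho(i), i,j = 1..k.
Equivalently, Durbin-Levinson gives phi_{kk} iteratively:
  phi_{11} = rho(1)
  phi_{kk} = [rho(k) - sum_{j=1..k-1} phi_{k-1,j} rho(k-j)]
            / [1 - sum_{j=1..k-1} phi_{k-1,j} rho(j)],
  phi_{k,j} = phi_{k-1,j} - phi_{kk} phi_{k-1,k-j},  j = 1..k-1.
Step k = 1:
  phi_11 = rho(1) = -0.0661.
Step k = 2:
  phi_22 = [rho(2) - phi_11 rho(1)] / [1 - phi_11 rho(1)] = [0.1716 - (-0.0661)(-0.0661)] / [1 - (-0.0661)(-0.0661)]
         = 0.16723079 / 0.99563079 = 0.168.
Therefore phi_{22} = 0.1680.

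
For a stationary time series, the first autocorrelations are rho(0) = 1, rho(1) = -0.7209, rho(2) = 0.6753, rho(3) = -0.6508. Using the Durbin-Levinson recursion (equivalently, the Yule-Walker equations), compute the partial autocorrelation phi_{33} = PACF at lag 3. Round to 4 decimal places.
\phi_{33} = -0.2050

The PACF at lag k is phi_{kk}, the last component of the solution
to the Yule-Walker system G_k phi = r_k where
  (G_k)_{ij} = rho(|i - j|), (r_k)_i = rho(i), i,j = 1..k.
Equivalently, Durbin-Levinson gives phi_{kk} iteratively:
  phi_{11} = rho(1)
  phi_{kk} = [rho(k) - sum_{j=1..k-1} phi_{k-1,j} rho(k-j)]
            / [1 - sum_{j=1..k-1} phi_{k-1,j} rho(j)],
  phi_{k,j} = phi_{k-1,j} - phi_{kk} phi_{k-1,k-j},  j = 1..k-1.
Step k = 1:
  phi_11 = rho(1) = -0.7209.
Step k = 2:
  phi_22 = [rho(2) - phi_11 rho(1)] / [1 - phi_11 rho(1)] = [0.6753 - (-0.7209)(-0.7209)] / [1 - (-0.7209)(-0.7209)]
         = 0.15560319 / 0.48030319 = 0.323969.
  Update: phi_21 = phi_11 - phi_22 phi_11 = -0.7209 - (0.323969)(-0.7209) = -0.487351.
Step k = 3:
  phi_33 = [rho(3) - phi_21 rho(2) - phi_22 rho(1)] / [1 - phi_21 rho(1) - phi_22 rho(2)]
    numerator   = -0.6508 - (-0.487351)(0.6753) - (0.323969)(-0.7209) = -0.08814286
    denominator = 1 - (-0.487351)(-0.7209) - (0.323969)(0.6753) = 0.42989263
  phi_33 = -0.08814286 / 0.42989263 = -0.205.
Therefore phi_{33} = -0.2050.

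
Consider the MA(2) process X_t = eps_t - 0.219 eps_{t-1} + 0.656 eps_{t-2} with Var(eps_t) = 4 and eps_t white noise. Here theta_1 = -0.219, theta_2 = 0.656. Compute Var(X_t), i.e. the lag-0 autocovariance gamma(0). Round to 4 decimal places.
\gamma(0) = 5.9132

For an MA(q) process X_t = eps_t + sum_i theta_i eps_{t-i} with
Var(eps_t) = sigma^2, the variance is
  gamma(0) = sigma^2 * (1 + sum_i theta_i^2).
  sum_i theta_i^2 = (-0.219)^2 + (0.656)^2 = 0.047961 + 0.430336 = 0.478297.
  gamma(0) = 4 * (1 + 0.478297) = 4 * 1.478297 = 5.913188, which rounds to 5.9132.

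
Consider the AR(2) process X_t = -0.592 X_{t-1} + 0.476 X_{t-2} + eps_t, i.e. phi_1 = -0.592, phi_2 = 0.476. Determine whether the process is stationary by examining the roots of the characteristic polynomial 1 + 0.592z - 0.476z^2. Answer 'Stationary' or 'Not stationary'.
\text{Not stationary}

The AR(p) characteristic polynomial is P(z) = 1 + 0.592z - 0.476z^2.
Stationarity requires all roots to lie outside the unit circle, i.e. |z| > 1 for every root.
Set 1 + (0.592) z + (-0.476) z^2 = 0, i.e. a z^2 + b z + c = 0 with a = -0.476, b = 0.592, c = 1.
Discriminant D = b^2 - 4ac = (0.592)^2 - 4*(-0.476)*1 = 0.350464 - (-1.904) = 2.254464.
D >= 0, so the roots are real: z = (-b +/- sqrt(D)) / (2a) = (-0.592 +/- 1.501487) / (-0.952).
  z_1 = (-0.592 + 1.501487) / (-0.952) = -0.9553,   |z_1| = 0.9553.
  z_2 = (-0.592 - 1.501487) / (-0.952) = 2.199,   |z_2| = 2.199.
Moduli of all roots: 0.9553, 2.1990.
All moduli strictly greater than 1? No.
Verdict: Not stationary.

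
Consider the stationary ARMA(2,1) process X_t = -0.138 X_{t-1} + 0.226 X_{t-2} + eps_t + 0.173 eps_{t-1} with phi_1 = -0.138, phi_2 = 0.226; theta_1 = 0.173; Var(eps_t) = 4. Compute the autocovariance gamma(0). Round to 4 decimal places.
\gamma(0) = 4.2154

Multiply the model equation by X_{t-k} and take expectations. With theta_0 = psi_0 = 1 and psi_j the MA(infinity) weights, this gives
  gamma(k) - sum_i phi_i gamma(k-i) = c_k,
  c_k = sigma^2 * sum_{j=k..q} theta_j psi_{j-k}   (c_k = 0 for k > q),
using gamma(-m) = gamma(m).
psi-weights needed (psi_j = theta_j + sum_i phi_i psi_{j-i}):
  psi_1 = theta_1 + phi_1 = 0.173 + (-0.138) = 0.035
Right-hand sides:
  c_0 = sigma^2 (1 + theta_1 psi_1) = 4 * (1 + (0.173)(0.035)) = 4 * 1.006055 = 4.02422
  c_1 = sigma^2 theta_1 = 4 * (0.173) = 0.692
  c_2 = 0
Equations for k = 0, 1, 2 (AR order 2, c_2 = 0):
  (E0) gamma(0) = phi_1 gamma(1) + phi_2 gamma(2) + c_0
  (E1) gamma(1) = phi_1 gamma(0) + phi_2 gamma(1) + c_1
  (E2) gamma(2) = phi_1 gamma(1) + phi_2 gamma(0)
From (E1): gamma(1) = A gamma(0) + B with
  A = phi_1 / (1 - phi_2) = -0.138 / 0.774 = -0.178295,   B = c_1 / (1 - phi_2) = 0.692 / 0.774 = 0.894057.
Insert (E2) into (E0): gamma(0) (1 - phi_2^2) = phi_1 (1 + phi_2) gamma(1) + c_0.
  phi_1 (1 + phi_2) = (-0.138)(1.226) = -0.169188,   1 - phi_2^2 = 0.948924.
Replace gamma(1) by A gamma(0) + B and collect gamma(0):
  gamma(0) [0.948924 - (-0.169188)(-0.178295)] = (-0.169188)(0.894057) + 4.02422
  gamma(0) * 0.918759 = 3.872956
  gamma(0) = 3.872956 / 0.918759 = 4.215423.
Therefore gamma(0) = 4.2154 (to 4 decimal places).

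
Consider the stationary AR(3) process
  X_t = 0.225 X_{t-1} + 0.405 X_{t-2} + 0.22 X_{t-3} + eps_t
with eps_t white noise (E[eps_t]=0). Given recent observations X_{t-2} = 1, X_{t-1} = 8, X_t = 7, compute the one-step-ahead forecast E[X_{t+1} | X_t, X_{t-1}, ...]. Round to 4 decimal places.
E[X_{t+1} \mid \mathcal F_t] = 5.0350

For an AR(p) model X_t = c + sum_i phi_i X_{t-i} + eps_t, the
one-step-ahead conditional mean is
  E[X_{t+1} | X_t, ...] = c + sum_i phi_i X_{t+1-i}.
Substitute known values:
  E[X_{t+1} | ...] = (0.225) * (7) + (0.405) * (8) + (0.22) * (1)
                   = 5.0350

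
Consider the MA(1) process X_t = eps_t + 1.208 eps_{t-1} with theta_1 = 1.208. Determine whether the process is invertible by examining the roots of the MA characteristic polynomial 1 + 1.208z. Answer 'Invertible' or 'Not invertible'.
\text{Not invertible}

The MA(q) characteristic polynomial is P(z) = 1 + 1.208z.
Invertibility requires all roots to lie outside the unit circle, i.e. |z| > 1 for every root.
This is linear in z: 1 + (1.208) z = 0  =>  z = -1/(1.208) = -0.827815,  |z| = 0.827815.
Moduli of all roots: 0.8278.
All moduli strictly greater than 1? No.
Verdict: Not invertible.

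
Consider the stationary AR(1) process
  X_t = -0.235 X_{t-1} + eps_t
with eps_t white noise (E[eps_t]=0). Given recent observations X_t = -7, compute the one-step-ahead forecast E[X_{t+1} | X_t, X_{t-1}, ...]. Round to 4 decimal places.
E[X_{t+1} \mid \mathcal F_t] = 1.6450

For an AR(p) model X_t = c + sum_i phi_i X_{t-i} + eps_t, the
one-step-ahead conditional mean is
  E[X_{t+1} | X_t, ...] = c + sum_i phi_i X_{t+1-i}.
Substitute known values:
  E[X_{t+1} | ...] = (-0.235) * (-7)
                   = 1.6450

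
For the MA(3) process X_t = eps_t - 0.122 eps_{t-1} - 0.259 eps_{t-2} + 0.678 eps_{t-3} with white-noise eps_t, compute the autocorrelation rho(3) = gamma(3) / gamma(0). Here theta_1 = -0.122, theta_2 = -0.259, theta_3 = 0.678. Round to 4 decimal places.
\rho(3) = 0.4398

For an MA(q) process with theta_0 = 1, the autocovariance is
  gamma(k) = sigma^2 * sum_{i=0..q-k} theta_i * theta_{i+k},
and rho(k) = gamma(k) / gamma(0). Sigma^2 cancels.
  numerator   = (1)*(0.678) = 0.678.
  denominator = (1)^2 + (-0.122)^2 + (-0.259)^2 + (0.678)^2 = 1.541649.
  rho(3) = 0.678 / 1.541649 = 0.4398.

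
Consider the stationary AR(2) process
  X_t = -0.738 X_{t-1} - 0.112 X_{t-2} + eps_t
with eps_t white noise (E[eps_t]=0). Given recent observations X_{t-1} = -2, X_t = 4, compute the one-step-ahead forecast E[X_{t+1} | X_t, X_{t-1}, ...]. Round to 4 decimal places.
E[X_{t+1} \mid \mathcal F_t] = -2.7280

For an AR(p) model X_t = c + sum_i phi_i X_{t-i} + eps_t, the
one-step-ahead conditional mean is
  E[X_{t+1} | X_t, ...] = c + sum_i phi_i X_{t+1-i}.
Substitute known values:
  E[X_{t+1} | ...] = (-0.738) * (4) + (-0.112) * (-2)
                   = -2.7280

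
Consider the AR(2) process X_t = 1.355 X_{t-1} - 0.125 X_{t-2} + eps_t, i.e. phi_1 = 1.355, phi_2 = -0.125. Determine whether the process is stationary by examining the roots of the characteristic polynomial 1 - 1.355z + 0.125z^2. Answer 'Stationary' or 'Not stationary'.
\text{Not stationary}

The AR(p) characteristic polynomial is P(z) = 1 - 1.355z + 0.125z^2.
Stationarity requires all roots to lie outside the unit circle, i.e. |z| > 1 for every root.
Set 1 + (-1.355) z + (0.125) z^2 = 0, i.e. a z^2 + b z + c = 0 with a = 0.125, b = -1.355, c = 1.
Discriminant D = b^2 - 4ac = (-1.355)^2 - 4*(0.125)*1 = 1.836025 - (0.5) = 1.336025.
D >= 0, so the roots are real: z = (-b +/- sqrt(D)) / (2a) = (1.355 +/- 1.155865) / (0.25).
  z_1 = (1.355 + 1.155865) / (0.25) = 10.0435,   |z_1| = 10.0435.
  z_2 = (1.355 - 1.155865) / (0.25) = 0.7965,   |z_2| = 0.7965.
Moduli of all roots: 10.0435, 0.7965.
All moduli strictly greater than 1? No.
Verdict: Not stationary.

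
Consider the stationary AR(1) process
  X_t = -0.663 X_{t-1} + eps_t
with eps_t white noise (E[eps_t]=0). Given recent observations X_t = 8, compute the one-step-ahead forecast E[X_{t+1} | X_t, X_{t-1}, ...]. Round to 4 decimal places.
E[X_{t+1} \mid \mathcal F_t] = -5.3040

For an AR(p) model X_t = c + sum_i phi_i X_{t-i} + eps_t, the
one-step-ahead conditional mean is
  E[X_{t+1} | X_t, ...] = c + sum_i phi_i X_{t+1-i}.
Substitute known values:
  E[X_{t+1} | ...] = (-0.663) * (8)
                   = -5.3040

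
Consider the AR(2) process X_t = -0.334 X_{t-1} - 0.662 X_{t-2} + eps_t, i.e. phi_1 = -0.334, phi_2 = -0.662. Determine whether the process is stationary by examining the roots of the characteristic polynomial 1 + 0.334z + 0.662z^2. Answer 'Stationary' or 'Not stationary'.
\text{Stationary}

The AR(p) characteristic polynomial is P(z) = 1 + 0.334z + 0.662z^2.
Stationarity requires all roots to lie outside the unit circle, i.e. |z| > 1 for every root.
Set 1 + (0.334) z + (0.662) z^2 = 0, i.e. a z^2 + b z + c = 0 with a = 0.662, b = 0.334, c = 1.
Discriminant D = b^2 - 4ac = (0.334)^2 - 4*(0.662)*1 = 0.111556 - (2.648) = -2.536444.
D < 0, so the roots are the complex-conjugate pair z = (-b +/- i sqrt(-D)) / (2a) = -0.2523 +/- 1.2029i.
For a conjugate pair |z|^2 = z * conj(z) = (product of roots) = c/a = 1/(0.662) = 1.510574, so |z| = sqrt(1.510574) = 1.2291 for both roots.
Moduli of all roots: 1.2291, 1.2291.
All moduli strictly greater than 1? Yes.
Verdict: Stationary.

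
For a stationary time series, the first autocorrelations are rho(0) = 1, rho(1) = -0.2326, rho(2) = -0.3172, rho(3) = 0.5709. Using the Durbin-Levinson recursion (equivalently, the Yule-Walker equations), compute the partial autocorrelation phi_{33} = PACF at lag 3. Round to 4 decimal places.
\phi_{33} = 0.4710

The PACF at lag k is phi_{kk}, the last component of the solution
to the Yule-Walker system G_k phi = r_k where
  (G_k)_{ij} = rho(|i - j|), (r_k)_i = rho(i), i,j = 1..k.
Equivalently, Durbin-Levinson gives phi_{kk} iteratively:
  phi_{11} = rho(1)
  phi_{kk} = [rho(k) - sum_{j=1..k-1} phi_{k-1,j} rho(k-j)]
            / [1 - sum_{j=1..k-1} phi_{k-1,j} rho(j)],
  phi_{k,j} = phi_{k-1,j} - phi_{kk} phi_{k-1,k-j},  j = 1..k-1.
Step k = 1:
  phi_11 = rho(1) = -0.2326.
Step k = 2:
  phi_22 = [rho(2) - phi_11 rho(1)] / [1 - phi_11 rho(1)] = [-0.3172 - (-0.2326)(-0.2326)] / [1 - (-0.2326)(-0.2326)]
         = -0.37130276 / 0.94589724 = -0.39254.
  Update: phi_21 = phi_11 - phi_22 phi_11 = -0.2326 - (-0.39254)(-0.2326) = -0.323905.
Step k = 3:
  phi_33 = [rho(3) - phi_21 rho(2) - phi_22 rho(1)] / [1 - phi_21 rho(1) - phi_22 rho(2)]
    numerator   = 0.5709 - (-0.323905)(-0.3172) - (-0.39254)(-0.2326) = 0.37685251
    denominator = 1 - (-0.323905)(-0.2326) - (-0.39254)(-0.3172) = 0.80014595
  phi_33 = 0.37685251 / 0.80014595 = 0.471.
Therefore phi_{33} = 0.4710.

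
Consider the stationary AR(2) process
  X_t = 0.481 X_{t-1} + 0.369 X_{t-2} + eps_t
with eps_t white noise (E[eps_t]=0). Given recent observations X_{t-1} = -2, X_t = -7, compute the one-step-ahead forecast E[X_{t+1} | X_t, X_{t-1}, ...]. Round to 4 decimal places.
E[X_{t+1} \mid \mathcal F_t] = -4.1050

For an AR(p) model X_t = c + sum_i phi_i X_{t-i} + eps_t, the
one-step-ahead conditional mean is
  E[X_{t+1} | X_t, ...] = c + sum_i phi_i X_{t+1-i}.
Substitute known values:
  E[X_{t+1} | ...] = (0.481) * (-7) + (0.369) * (-2)
                   = -4.1050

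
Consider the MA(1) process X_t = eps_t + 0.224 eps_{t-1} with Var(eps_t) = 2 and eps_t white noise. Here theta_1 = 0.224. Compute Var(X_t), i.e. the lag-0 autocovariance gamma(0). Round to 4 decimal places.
\gamma(0) = 2.1004

For an MA(q) process X_t = eps_t + sum_i theta_i eps_{t-i} with
Var(eps_t) = sigma^2, the variance is
  gamma(0) = sigma^2 * (1 + sum_i theta_i^2).
  sum_i theta_i^2 = (0.224)^2 = 0.050176.
  gamma(0) = 2 * (1 + 0.050176) = 2 * 1.050176 = 2.100352, which rounds to 2.1004.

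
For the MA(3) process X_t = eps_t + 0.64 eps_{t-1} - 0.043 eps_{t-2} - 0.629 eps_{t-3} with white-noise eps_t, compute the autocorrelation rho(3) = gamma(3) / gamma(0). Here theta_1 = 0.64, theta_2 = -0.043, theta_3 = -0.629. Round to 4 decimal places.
\rho(3) = -0.3481

For an MA(q) process with theta_0 = 1, the autocovariance is
  gamma(k) = sigma^2 * sum_{i=0..q-k} theta_i * theta_{i+k},
and rho(k) = gamma(k) / gamma(0). Sigma^2 cancels.
  numerator   = (1)*(-0.629) = -0.629.
  denominator = (1)^2 + (0.64)^2 + (-0.043)^2 + (-0.629)^2 = 1.80709.
  rho(3) = -0.629 / 1.80709 = -0.3481.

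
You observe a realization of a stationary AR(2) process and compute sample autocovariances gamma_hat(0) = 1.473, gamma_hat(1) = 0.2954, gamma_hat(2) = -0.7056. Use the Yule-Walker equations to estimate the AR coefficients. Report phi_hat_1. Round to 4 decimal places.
\hat\phi_{1} = 0.3090

The Yule-Walker equations for an AR(p) process read, in matrix form,
  Gamma_p phi = r_p,   with   (Gamma_p)_{ij} = gamma(|i - j|),
                       (r_p)_i = gamma(i),   i,j = 1..p.
Substitute the sample gammas (Toeplitz matrix and right-hand side of size 2):
  Gamma_p = [[1.473, 0.2954], [0.2954, 1.473]]
  r_p     = [0.2954, -0.7056]
Written out:
  1.473 phi_1 + 0.2954 phi_2 = 0.2954
  0.2954 phi_1 + 1.473 phi_2 = -0.7056
Solve by Cramer's rule:
  det = gamma(0)^2 - gamma(1)^2 = (1.473)^2 - (0.2954)^2 = 2.169729 - 0.08726116 = 2.08246784
  phi_hat_1 = [gamma(1) gamma(0) - gamma(1) gamma(2)] / det = [(0.2954)(1.473) - (0.2954)(-0.7056)] / 2.08246784 = 0.64355844 / 2.08246784 = 0.309
  phi_hat_2 = [gamma(0) gamma(2) - gamma(1)^2] / det = [(1.473)(-0.7056) - (0.2954)^2] / 2.08246784 = -1.12660996 / 2.08246784 = -0.541
So phi_hat = [0.3090, -0.5410].
Therefore phi_hat_1 = 0.3090.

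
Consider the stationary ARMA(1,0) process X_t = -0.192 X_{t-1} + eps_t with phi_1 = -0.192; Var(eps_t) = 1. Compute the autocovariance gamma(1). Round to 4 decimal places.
\gamma(1) = -0.1993

Multiply the model equation by X_{t-k} and take expectations. With theta_0 = psi_0 = 1 and psi_j the MA(infinity) weights, this gives
  gamma(k) - sum_i phi_i gamma(k-i) = c_k,
  c_k = sigma^2 * sum_{j=k..q} theta_j psi_{j-k}   (c_k = 0 for k > q),
using gamma(-m) = gamma(m).
Pure AR (q = 0): c_0 = sigma^2 = 1, c_k = 0 for k >= 1.
Equations for k = 0 and k = 1 (AR order 1):
  gamma(0) = phi_1 gamma(1) + c_0
  gamma(1) = phi_1 gamma(0) + c_1
Substituting the second into the first: gamma(0) (1 - phi_1^2) = c_0 + phi_1 c_1, so
  gamma(0) = c_0 / (1 - phi_1^2) = 1 / (1 - (-0.192)^2) = 1 / 0.963136 = 1.038275.
  gamma(1) = phi_1 gamma(0) = (-0.192)(1.038275) = -0.199349.
Therefore gamma(1) = -0.1993 (to 4 decimal places).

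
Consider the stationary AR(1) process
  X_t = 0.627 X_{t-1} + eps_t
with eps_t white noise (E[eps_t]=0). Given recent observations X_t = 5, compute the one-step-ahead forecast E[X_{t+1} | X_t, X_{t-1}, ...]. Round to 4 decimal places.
E[X_{t+1} \mid \mathcal F_t] = 3.1350

For an AR(p) model X_t = c + sum_i phi_i X_{t-i} + eps_t, the
one-step-ahead conditional mean is
  E[X_{t+1} | X_t, ...] = c + sum_i phi_i X_{t+1-i}.
Substitute known values:
  E[X_{t+1} | ...] = (0.627) * (5)
                   = 3.1350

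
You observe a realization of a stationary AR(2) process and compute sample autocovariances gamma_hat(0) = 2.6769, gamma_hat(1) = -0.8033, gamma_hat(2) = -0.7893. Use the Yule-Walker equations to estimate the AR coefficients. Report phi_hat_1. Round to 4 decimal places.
\hat\phi_{1} = -0.4270

The Yule-Walker equations for an AR(p) process read, in matrix form,
  Gamma_p phi = r_p,   with   (Gamma_p)_{ij} = gamma(|i - j|),
                       (r_p)_i = gamma(i),   i,j = 1..p.
Substitute the sample gammas (Toeplitz matrix and right-hand side of size 2):
  Gamma_p = [[2.6769, -0.8033], [-0.8033, 2.6769]]
  r_p     = [-0.8033, -0.7893]
Written out:
  2.6769 phi_1 - 0.8033 phi_2 = -0.8033
  -0.8033 phi_1 + 2.6769 phi_2 = -0.7893
Solve by Cramer's rule:
  det = gamma(0)^2 - gamma(1)^2 = (2.6769)^2 - (-0.8033)^2 = 7.16579361 - 0.64529089 = 6.52050272
  phi_hat_1 = [gamma(1) gamma(0) - gamma(1) gamma(2)] / det = [(-0.8033)(2.6769) - (-0.8033)(-0.7893)] / 6.52050272 = -2.78439846 / 6.52050272 = -0.427
  phi_hat_2 = [gamma(0) gamma(2) - gamma(1)^2] / det = [(2.6769)(-0.7893) - (-0.8033)^2] / 6.52050272 = -2.75816806 / 6.52050272 = -0.423
So phi_hat = [-0.4270, -0.4230].
Therefore phi_hat_1 = -0.4270.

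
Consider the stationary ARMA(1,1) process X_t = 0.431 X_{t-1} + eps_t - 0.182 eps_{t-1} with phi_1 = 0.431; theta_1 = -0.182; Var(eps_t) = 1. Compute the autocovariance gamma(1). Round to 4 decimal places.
\gamma(1) = 0.2818

Multiply the model equation by X_{t-k} and take expectations. With theta_0 = psi_0 = 1 and psi_j the MA(infinity) weights, this gives
  gamma(k) - sum_i phi_i gamma(k-i) = c_k,
  c_k = sigma^2 * sum_{j=k..q} theta_j psi_{j-k}   (c_k = 0 for k > q),
using gamma(-m) = gamma(m).
psi-weights needed (psi_j = theta_j + sum_i phi_i psi_{j-i}):
  psi_1 = theta_1 + phi_1 = -0.182 + (0.431) = 0.249
Right-hand sides:
  c_0 = sigma^2 (1 + theta_1 psi_1) = 1 * (1 + (-0.182)(0.249)) = 1 * 0.954682 = 0.954682
  c_1 = sigma^2 theta_1 = 1 * (-0.182) = -0.182
  c_2 = 0
Equations for k = 0 and k = 1 (AR order 1):
  gamma(0) = phi_1 gamma(1) + c_0
  gamma(1) = phi_1 gamma(0) + c_1
Substituting the second into the first: gamma(0) (1 - phi_1^2) = c_0 + phi_1 c_1, so
  gamma(0) = (c_0 + phi_1 c_1) / (1 - phi_1^2) = (0.954682 + (0.431)(-0.182)) / (1 - (0.431)^2) = 0.87624 / 0.814239 = 1.076146.
  gamma(1) = phi_1 gamma(0) + c_1 = (0.431)(1.076146) + (-0.182) = 0.281819.
Therefore gamma(1) = 0.2818 (to 4 decimal places).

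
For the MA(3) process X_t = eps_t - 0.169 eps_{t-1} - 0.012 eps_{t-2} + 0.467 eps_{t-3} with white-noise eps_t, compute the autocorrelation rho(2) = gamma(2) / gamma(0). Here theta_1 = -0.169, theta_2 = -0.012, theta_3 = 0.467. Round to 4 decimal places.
\rho(2) = -0.0729

For an MA(q) process with theta_0 = 1, the autocovariance is
  gamma(k) = sigma^2 * sum_{i=0..q-k} theta_i * theta_{i+k},
and rho(k) = gamma(k) / gamma(0). Sigma^2 cancels.
  numerator   = (1)*(-0.012) + (-0.169)*(0.467) = -0.090923.
  denominator = (1)^2 + (-0.169)^2 + (-0.012)^2 + (0.467)^2 = 1.246794.
  rho(2) = -0.090923 / 1.246794 = -0.0729.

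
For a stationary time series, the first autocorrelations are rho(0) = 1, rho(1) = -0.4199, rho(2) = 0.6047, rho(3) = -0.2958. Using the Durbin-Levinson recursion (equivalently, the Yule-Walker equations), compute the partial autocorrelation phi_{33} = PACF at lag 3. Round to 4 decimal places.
\phi_{33} = 0.0740

The PACF at lag k is phi_{kk}, the last component of the solution
to the Yule-Walker system G_k phi = r_k where
  (G_k)_{ij} = rho(|i - j|), (r_k)_i = rho(i), i,j = 1..k.
Equivalently, Durbin-Levinson gives phi_{kk} iteratively:
  phi_{11} = rho(1)
  phi_{kk} = [rho(k) - sum_{j=1..k-1} phi_{k-1,j} rho(k-j)]
            / [1 - sum_{j=1..k-1} phi_{k-1,j} rho(j)],
  phi_{k,j} = phi_{k-1,j} - phi_{kk} phi_{k-1,k-j},  j = 1..k-1.
Step k = 1:
  phi_11 = rho(1) = -0.4199.
Step k = 2:
  phi_22 = [rho(2) - phi_11 rho(1)] / [1 - phi_11 rho(1)] = [0.6047 - (-0.4199)(-0.4199)] / [1 - (-0.4199)(-0.4199)]
         = 0.42838399 / 0.82368399 = 0.520083.
  Update: phi_21 = phi_11 - phi_22 phi_11 = -0.4199 - (0.520083)(-0.4199) = -0.201517.
Step k = 3:
  phi_33 = [rho(3) - phi_21 rho(2) - phi_22 rho(1)] / [1 - phi_21 rho(1) - phi_22 rho(2)]
    numerator   = -0.2958 - (-0.201517)(0.6047) - (0.520083)(-0.4199) = 0.04444026
    denominator = 1 - (-0.201517)(-0.4199) - (0.520083)(0.6047) = 0.60088879
  phi_33 = 0.04444026 / 0.60088879 = 0.074.
Therefore phi_{33} = 0.0740.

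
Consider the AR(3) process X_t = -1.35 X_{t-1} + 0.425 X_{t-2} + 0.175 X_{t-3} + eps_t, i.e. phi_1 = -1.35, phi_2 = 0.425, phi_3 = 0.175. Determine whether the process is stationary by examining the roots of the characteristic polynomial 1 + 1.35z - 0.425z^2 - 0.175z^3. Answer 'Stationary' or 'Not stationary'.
\text{Not stationary}

The AR(p) characteristic polynomial is P(z) = 1 + 1.35z - 0.425z^2 - 0.175z^3.
Stationarity requires all roots to lie outside the unit circle, i.e. |z| > 1 for every root.
Degree 3: look for a simple real root z0 first, then factor out (1 - z/z0) and solve the remaining quadratic.
Testing z0 = -4: P(-4) = 1 + (1.35)(-4) + (-0.425)(-4)^2 + (-0.175)(-4)^3
  = 1 + (-5.4) + (-6.8) + (11.2) = 0.  So z_0 = -4 is a root, |z_0| = 4.
Divide out the factor (1 + 0.25 z) = (1 - z/z0) (since 1/z0 = -0.25):
  P(z) = (1 + 0.25 z)(1 + (1.1) z + (-0.7) z^2)
  [check: z-coef 1.1 - (-0.25) = 1.35; z^2-coef -0.7 - (-0.25)(1.1) = -0.425; z^3-coef -(-0.25)(-0.7) = -0.175.]
Remaining roots from the quadratic factor 1 + (1.1) z + (-0.7) z^2:
  Set 1 + (1.1) z + (-0.7) z^2 = 0, i.e. a z^2 + b z + c = 0 with a = -0.7, b = 1.1, c = 1.
  Discriminant D = b^2 - 4ac = (1.1)^2 - 4*(-0.7)*1 = 1.21 - (-2.8) = 4.01.
  D >= 0, so the roots are real: z = (-b +/- sqrt(D)) / (2a) = (-1.1 +/- 2.002498) / (-1.4).
    z_1 = (-1.1 + 2.002498) / (-1.4) = -0.6446,   |z_1| = 0.6446.
    z_2 = (-1.1 - 2.002498) / (-1.4) = 2.2161,   |z_2| = 2.2161.
Moduli of all roots: 4.0000, 0.6446, 2.2161.
All moduli strictly greater than 1? No.
Verdict: Not stationary.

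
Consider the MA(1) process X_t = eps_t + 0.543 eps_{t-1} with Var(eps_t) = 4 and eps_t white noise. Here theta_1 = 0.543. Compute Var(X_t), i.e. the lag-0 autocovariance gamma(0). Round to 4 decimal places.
\gamma(0) = 5.1794

For an MA(q) process X_t = eps_t + sum_i theta_i eps_{t-i} with
Var(eps_t) = sigma^2, the variance is
  gamma(0) = sigma^2 * (1 + sum_i theta_i^2).
  sum_i theta_i^2 = (0.543)^2 = 0.294849.
  gamma(0) = 4 * (1 + 0.294849) = 4 * 1.294849 = 5.179396, which rounds to 5.1794.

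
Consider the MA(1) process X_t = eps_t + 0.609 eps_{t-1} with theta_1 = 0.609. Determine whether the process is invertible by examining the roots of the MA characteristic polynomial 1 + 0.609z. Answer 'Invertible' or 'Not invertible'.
\text{Invertible}

The MA(q) characteristic polynomial is P(z) = 1 + 0.609z.
Invertibility requires all roots to lie outside the unit circle, i.e. |z| > 1 for every root.
This is linear in z: 1 + (0.609) z = 0  =>  z = -1/(0.609) = -1.642036,  |z| = 1.642036.
Moduli of all roots: 1.6420.
All moduli strictly greater than 1? Yes.
Verdict: Invertible.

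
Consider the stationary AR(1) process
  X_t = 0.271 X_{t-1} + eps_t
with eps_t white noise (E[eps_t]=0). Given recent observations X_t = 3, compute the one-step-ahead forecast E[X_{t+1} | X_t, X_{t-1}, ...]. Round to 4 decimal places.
E[X_{t+1} \mid \mathcal F_t] = 0.8130

For an AR(p) model X_t = c + sum_i phi_i X_{t-i} + eps_t, the
one-step-ahead conditional mean is
  E[X_{t+1} | X_t, ...] = c + sum_i phi_i X_{t+1-i}.
Substitute known values:
  E[X_{t+1} | ...] = (0.271) * (3)
                   = 0.8130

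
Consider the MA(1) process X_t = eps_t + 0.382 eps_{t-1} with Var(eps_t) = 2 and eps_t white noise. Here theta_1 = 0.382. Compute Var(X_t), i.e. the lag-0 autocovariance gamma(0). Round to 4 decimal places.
\gamma(0) = 2.2918

For an MA(q) process X_t = eps_t + sum_i theta_i eps_{t-i} with
Var(eps_t) = sigma^2, the variance is
  gamma(0) = sigma^2 * (1 + sum_i theta_i^2).
  sum_i theta_i^2 = (0.382)^2 = 0.145924.
  gamma(0) = 2 * (1 + 0.145924) = 2 * 1.145924 = 2.291848, which rounds to 2.2918.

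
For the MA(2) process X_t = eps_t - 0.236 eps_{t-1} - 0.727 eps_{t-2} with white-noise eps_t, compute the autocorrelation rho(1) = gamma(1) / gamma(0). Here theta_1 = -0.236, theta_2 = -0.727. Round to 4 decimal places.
\rho(1) = -0.0407

For an MA(q) process with theta_0 = 1, the autocovariance is
  gamma(k) = sigma^2 * sum_{i=0..q-k} theta_i * theta_{i+k},
and rho(k) = gamma(k) / gamma(0). Sigma^2 cancels.
  numerator   = (1)*(-0.236) + (-0.236)*(-0.727) = -0.064428.
  denominator = (1)^2 + (-0.236)^2 + (-0.727)^2 = 1.584225.
  rho(1) = -0.064428 / 1.584225 = -0.0407.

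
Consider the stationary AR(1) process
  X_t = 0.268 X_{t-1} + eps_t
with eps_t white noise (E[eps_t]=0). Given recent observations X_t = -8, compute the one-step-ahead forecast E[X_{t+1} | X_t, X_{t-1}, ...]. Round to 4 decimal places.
E[X_{t+1} \mid \mathcal F_t] = -2.1440

For an AR(p) model X_t = c + sum_i phi_i X_{t-i} + eps_t, the
one-step-ahead conditional mean is
  E[X_{t+1} | X_t, ...] = c + sum_i phi_i X_{t+1-i}.
Substitute known values:
  E[X_{t+1} | ...] = (0.268) * (-8)
                   = -2.1440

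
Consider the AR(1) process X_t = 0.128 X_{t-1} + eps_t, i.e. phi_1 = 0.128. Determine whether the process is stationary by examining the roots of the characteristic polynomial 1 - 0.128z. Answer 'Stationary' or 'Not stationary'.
\text{Stationary}

The AR(p) characteristic polynomial is P(z) = 1 - 0.128z.
Stationarity requires all roots to lie outside the unit circle, i.e. |z| > 1 for every root.
This is linear in z: 1 + (-0.128) z = 0  =>  z = -1/(-0.128) = 7.8125,  |z| = 7.8125.
Moduli of all roots: 7.8125.
All moduli strictly greater than 1? Yes.
Verdict: Stationary.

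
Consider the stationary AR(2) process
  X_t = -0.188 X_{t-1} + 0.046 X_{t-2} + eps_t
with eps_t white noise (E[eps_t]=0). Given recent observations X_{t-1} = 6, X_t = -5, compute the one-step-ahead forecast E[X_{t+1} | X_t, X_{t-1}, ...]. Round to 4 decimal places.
E[X_{t+1} \mid \mathcal F_t] = 1.2160

For an AR(p) model X_t = c + sum_i phi_i X_{t-i} + eps_t, the
one-step-ahead conditional mean is
  E[X_{t+1} | X_t, ...] = c + sum_i phi_i X_{t+1-i}.
Substitute known values:
  E[X_{t+1} | ...] = (-0.188) * (-5) + (0.046) * (6)
                   = 1.2160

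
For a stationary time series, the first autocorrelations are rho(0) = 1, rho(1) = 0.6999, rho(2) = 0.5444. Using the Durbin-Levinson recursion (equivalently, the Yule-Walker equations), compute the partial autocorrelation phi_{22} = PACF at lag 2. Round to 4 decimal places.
\phi_{22} = 0.1069

The PACF at lag k is phi_{kk}, the last component of the solution
to the Yule-Walker system G_k phi = r_k where
  (G_k)_{ij} = rho(|i - j|), (r_k)_i = rho(i), i,j = 1..k.
Equivalently, Durbin-Levinson gives phi_{kk} iteratively:
  phi_{11} = rho(1)
  phi_{kk} = [rho(k) - sum_{j=1..k-1} phi_{k-1,j} rho(k-j)]
            / [1 - sum_{j=1..k-1} phi_{k-1,j} rho(j)],
  phi_{k,j} = phi_{k-1,j} - phi_{kk} phi_{k-1,k-j},  j = 1..k-1.
Step k = 1:
  phi_11 = rho(1) = 0.6999.
Step k = 2:
  phi_22 = [rho(2) - phi_11 rho(1)] / [1 - phi_11 rho(1)] = [0.5444 - (0.6999)(0.6999)] / [1 - (0.6999)(0.6999)]
         = 0.05453999 / 0.51013999 = 0.1069.
Therefore phi_{22} = 0.1069.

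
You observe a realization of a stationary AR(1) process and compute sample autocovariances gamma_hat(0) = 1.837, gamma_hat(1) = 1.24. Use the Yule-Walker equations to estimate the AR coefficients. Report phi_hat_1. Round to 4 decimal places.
\hat\phi_{1} = 0.6750

The Yule-Walker equations for an AR(p) process read, in matrix form,
  Gamma_p phi = r_p,   with   (Gamma_p)_{ij} = gamma(|i - j|),
                       (r_p)_i = gamma(i),   i,j = 1..p.
Substitute the sample gammas (Toeplitz matrix and right-hand side of size 1):
  Gamma_p = [[1.837]]
  r_p     = [1.24]
With p = 1 this is the single equation gamma(0) phi_1 = gamma(1):
  phi_hat_1 = gamma(1) / gamma(0) = 1.24 / 1.837 = 0.6750.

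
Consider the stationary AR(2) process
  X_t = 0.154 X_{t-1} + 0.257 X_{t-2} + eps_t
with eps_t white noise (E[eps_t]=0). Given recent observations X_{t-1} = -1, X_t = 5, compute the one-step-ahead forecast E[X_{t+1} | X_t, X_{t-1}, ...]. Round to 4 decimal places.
E[X_{t+1} \mid \mathcal F_t] = 0.5130

For an AR(p) model X_t = c + sum_i phi_i X_{t-i} + eps_t, the
one-step-ahead conditional mean is
  E[X_{t+1} | X_t, ...] = c + sum_i phi_i X_{t+1-i}.
Substitute known values:
  E[X_{t+1} | ...] = (0.154) * (5) + (0.257) * (-1)
                   = 0.5130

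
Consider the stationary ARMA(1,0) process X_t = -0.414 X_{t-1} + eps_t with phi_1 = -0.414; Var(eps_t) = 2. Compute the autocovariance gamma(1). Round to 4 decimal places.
\gamma(1) = -0.9993

Multiply the model equation by X_{t-k} and take expectations. With theta_0 = psi_0 = 1 and psi_j the MA(infinity) weights, this gives
  gamma(k) - sum_i phi_i gamma(k-i) = c_k,
  c_k = sigma^2 * sum_{j=k..q} theta_j psi_{j-k}   (c_k = 0 for k > q),
using gamma(-m) = gamma(m).
Pure AR (q = 0): c_0 = sigma^2 = 2, c_k = 0 for k >= 1.
Equations for k = 0 and k = 1 (AR order 1):
  gamma(0) = phi_1 gamma(1) + c_0
  gamma(1) = phi_1 gamma(0) + c_1
Substituting the second into the first: gamma(0) (1 - phi_1^2) = c_0 + phi_1 c_1, so
  gamma(0) = c_0 / (1 - phi_1^2) = 2 / (1 - (-0.414)^2) = 2 / 0.828604 = 2.413698.
  gamma(1) = phi_1 gamma(0) = (-0.414)(2.413698) = -0.999271.
Therefore gamma(1) = -0.9993 (to 4 decimal places).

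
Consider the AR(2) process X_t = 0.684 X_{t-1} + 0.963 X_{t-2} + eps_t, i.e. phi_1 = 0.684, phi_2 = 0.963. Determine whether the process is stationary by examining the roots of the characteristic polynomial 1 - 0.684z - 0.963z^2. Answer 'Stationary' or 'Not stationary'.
\text{Not stationary}

The AR(p) characteristic polynomial is P(z) = 1 - 0.684z - 0.963z^2.
Stationarity requires all roots to lie outside the unit circle, i.e. |z| > 1 for every root.
Set 1 + (-0.684) z + (-0.963) z^2 = 0, i.e. a z^2 + b z + c = 0 with a = -0.963, b = -0.684, c = 1.
Discriminant D = b^2 - 4ac = (-0.684)^2 - 4*(-0.963)*1 = 0.467856 - (-3.852) = 4.319856.
D >= 0, so the roots are real: z = (-b +/- sqrt(D)) / (2a) = (0.684 +/- 2.078426) / (-1.926).
  z_1 = (0.684 + 2.078426) / (-1.926) = -1.4343,   |z_1| = 1.4343.
  z_2 = (0.684 - 2.078426) / (-1.926) = 0.724,   |z_2| = 0.724.
Moduli of all roots: 1.4343, 0.7240.
All moduli strictly greater than 1? No.
Verdict: Not stationary.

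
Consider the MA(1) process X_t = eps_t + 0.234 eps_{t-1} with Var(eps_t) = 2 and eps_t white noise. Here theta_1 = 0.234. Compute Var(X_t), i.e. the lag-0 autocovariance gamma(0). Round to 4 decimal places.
\gamma(0) = 2.1095

For an MA(q) process X_t = eps_t + sum_i theta_i eps_{t-i} with
Var(eps_t) = sigma^2, the variance is
  gamma(0) = sigma^2 * (1 + sum_i theta_i^2).
  sum_i theta_i^2 = (0.234)^2 = 0.054756.
  gamma(0) = 2 * (1 + 0.054756) = 2 * 1.054756 = 2.109512, which rounds to 2.1095.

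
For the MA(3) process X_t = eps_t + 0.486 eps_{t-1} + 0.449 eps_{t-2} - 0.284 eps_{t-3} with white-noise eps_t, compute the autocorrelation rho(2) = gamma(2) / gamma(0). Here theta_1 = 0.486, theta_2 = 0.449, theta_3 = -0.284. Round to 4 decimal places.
\rho(2) = 0.2048

For an MA(q) process with theta_0 = 1, the autocovariance is
  gamma(k) = sigma^2 * sum_{i=0..q-k} theta_i * theta_{i+k},
and rho(k) = gamma(k) / gamma(0). Sigma^2 cancels.
  numerator   = (1)*(0.449) + (0.486)*(-0.284) = 0.310976.
  denominator = (1)^2 + (0.486)^2 + (0.449)^2 + (-0.284)^2 = 1.518453.
  rho(2) = 0.310976 / 1.518453 = 0.2048.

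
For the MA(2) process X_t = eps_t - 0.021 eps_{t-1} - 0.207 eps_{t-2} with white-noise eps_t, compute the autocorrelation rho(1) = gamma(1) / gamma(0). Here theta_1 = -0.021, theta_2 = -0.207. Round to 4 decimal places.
\rho(1) = -0.0160

For an MA(q) process with theta_0 = 1, the autocovariance is
  gamma(k) = sigma^2 * sum_{i=0..q-k} theta_i * theta_{i+k},
and rho(k) = gamma(k) / gamma(0). Sigma^2 cancels.
  numerator   = (1)*(-0.021) + (-0.021)*(-0.207) = -0.016653.
  denominator = (1)^2 + (-0.021)^2 + (-0.207)^2 = 1.04329.
  rho(1) = -0.016653 / 1.04329 = -0.0160.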